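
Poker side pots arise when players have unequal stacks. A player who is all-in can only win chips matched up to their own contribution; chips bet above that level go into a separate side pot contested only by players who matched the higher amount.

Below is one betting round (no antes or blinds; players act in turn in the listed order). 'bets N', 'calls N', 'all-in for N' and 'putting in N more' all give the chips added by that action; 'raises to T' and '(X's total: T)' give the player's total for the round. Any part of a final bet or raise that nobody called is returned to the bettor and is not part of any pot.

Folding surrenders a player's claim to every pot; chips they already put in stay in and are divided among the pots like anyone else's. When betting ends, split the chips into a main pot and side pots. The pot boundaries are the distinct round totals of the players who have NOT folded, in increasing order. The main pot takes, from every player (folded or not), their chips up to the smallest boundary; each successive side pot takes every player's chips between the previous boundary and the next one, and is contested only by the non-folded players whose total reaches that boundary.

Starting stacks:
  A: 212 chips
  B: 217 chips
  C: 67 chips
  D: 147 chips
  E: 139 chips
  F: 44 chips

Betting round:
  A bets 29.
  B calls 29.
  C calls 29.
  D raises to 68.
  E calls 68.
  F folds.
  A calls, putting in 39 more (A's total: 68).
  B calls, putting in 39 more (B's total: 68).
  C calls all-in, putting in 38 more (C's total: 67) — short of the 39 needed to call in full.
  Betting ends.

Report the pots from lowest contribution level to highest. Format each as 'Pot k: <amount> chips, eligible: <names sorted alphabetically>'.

Contributions: A=68, B=68, C=67, D=68, E=68
Folded: F
Pot levels (distinct totals of non-folded players): 67, 68
Layer 1-67: 67 each from A, B, C, D, E = 67*5 = 335 chips; eligible A, B, C, D, E
Layer 68-68: 1 each from A, B, D, E = 1*4 = 4 chips; eligible A, B, D, E

Pot 1: 335 chips, eligible: A, B, C, D, E
Pot 2: 4 chips, eligible: A, B, D, E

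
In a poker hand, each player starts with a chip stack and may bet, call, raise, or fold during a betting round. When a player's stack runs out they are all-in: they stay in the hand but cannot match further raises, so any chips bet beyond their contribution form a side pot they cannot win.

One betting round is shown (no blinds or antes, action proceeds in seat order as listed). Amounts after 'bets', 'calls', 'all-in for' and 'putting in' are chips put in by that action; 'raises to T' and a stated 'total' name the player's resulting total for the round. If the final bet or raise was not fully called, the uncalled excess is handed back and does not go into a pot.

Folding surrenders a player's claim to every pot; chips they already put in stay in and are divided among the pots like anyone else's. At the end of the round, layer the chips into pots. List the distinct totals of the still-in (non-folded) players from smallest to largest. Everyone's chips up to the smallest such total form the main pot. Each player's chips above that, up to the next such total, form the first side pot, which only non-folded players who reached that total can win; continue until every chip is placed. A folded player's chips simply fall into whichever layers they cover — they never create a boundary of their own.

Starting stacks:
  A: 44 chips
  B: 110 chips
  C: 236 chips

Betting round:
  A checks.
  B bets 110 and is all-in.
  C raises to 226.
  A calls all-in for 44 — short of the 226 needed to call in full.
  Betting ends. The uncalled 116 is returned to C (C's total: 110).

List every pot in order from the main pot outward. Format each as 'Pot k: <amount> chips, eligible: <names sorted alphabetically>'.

Contributions (after 116 returned to C): A=44, B=110, C=110
Pot levels (distinct totals of non-folded players): 44, 110
Layer 1-44: 44 each from A, B, C = 44*3 = 132 chips; eligible A, B, C
Layer 45-110: 66 each from B, C = 66*2 = 132 chips; eligible B, C

Pot 1: 132 chips, eligible: A, B, C
Pot 2: 132 chips, eligible: B, C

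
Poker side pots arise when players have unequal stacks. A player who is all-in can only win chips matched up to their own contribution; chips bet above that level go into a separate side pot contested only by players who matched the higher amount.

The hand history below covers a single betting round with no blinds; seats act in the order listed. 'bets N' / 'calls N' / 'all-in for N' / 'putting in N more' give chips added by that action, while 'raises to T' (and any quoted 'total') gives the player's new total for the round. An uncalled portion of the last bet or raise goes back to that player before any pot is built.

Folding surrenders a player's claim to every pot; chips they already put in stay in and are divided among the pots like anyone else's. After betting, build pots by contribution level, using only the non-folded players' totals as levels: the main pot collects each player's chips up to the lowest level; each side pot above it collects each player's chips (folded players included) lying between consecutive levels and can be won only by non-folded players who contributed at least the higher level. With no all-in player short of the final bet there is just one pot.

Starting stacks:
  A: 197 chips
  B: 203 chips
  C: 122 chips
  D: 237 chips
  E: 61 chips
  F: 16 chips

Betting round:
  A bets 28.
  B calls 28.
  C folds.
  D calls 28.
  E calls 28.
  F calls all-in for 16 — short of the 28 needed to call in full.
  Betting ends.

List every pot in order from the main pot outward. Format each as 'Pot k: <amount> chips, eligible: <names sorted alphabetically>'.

Contributions: A=28, B=28, D=28, E=28, F=16
Folded: C
Pot levels (distinct totals of non-folded players): 16, 28
Layer 1-16: 16 each from A, B, D, E, F = 16*5 = 80 chips; eligible A, B, D, E, F
Layer 17-28: 12 each from A, B, D, E = 12*4 = 48 chips; eligible A, B, D, E

Pot 1: 80 chips, eligible: A, B, D, E, F
Pot 2: 48 chips, eligible: A, B, D, E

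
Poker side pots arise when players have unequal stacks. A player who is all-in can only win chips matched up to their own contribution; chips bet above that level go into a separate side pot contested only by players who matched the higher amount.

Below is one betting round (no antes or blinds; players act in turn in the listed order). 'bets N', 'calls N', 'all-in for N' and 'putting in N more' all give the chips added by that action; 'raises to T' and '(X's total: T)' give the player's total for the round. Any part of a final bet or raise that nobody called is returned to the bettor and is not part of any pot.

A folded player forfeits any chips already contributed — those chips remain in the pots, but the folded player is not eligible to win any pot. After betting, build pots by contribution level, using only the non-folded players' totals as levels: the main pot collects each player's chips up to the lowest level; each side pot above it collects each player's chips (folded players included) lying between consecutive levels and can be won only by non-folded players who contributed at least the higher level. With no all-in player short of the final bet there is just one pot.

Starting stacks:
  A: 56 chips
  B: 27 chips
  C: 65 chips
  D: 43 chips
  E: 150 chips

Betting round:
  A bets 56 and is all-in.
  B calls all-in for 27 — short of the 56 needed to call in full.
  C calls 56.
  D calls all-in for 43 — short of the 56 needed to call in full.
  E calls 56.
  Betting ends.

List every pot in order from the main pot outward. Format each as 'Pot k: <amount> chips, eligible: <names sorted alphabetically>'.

Contributions: A=56, B=27, C=56, D=43, E=56
Pot levels (distinct totals of non-folded players): 27, 43, 56
Layer 1-27: 27 each from A, B, C, D, E = 27*5 = 135 chips; eligible A, B, C, D, E
Layer 28-43: 16 each from A, C, D, E = 16*4 = 64 chips; eligible A, C, D, E
Layer 44-56: 13 each from A, C, E = 13*3 = 39 chips; eligible A, C, E

Pot 1: 135 chips, eligible: A, B, C, D, E
Pot 2: 64 chips, eligible: A, C, D, E
Pot 3: 39 chips, eligible: A, C, E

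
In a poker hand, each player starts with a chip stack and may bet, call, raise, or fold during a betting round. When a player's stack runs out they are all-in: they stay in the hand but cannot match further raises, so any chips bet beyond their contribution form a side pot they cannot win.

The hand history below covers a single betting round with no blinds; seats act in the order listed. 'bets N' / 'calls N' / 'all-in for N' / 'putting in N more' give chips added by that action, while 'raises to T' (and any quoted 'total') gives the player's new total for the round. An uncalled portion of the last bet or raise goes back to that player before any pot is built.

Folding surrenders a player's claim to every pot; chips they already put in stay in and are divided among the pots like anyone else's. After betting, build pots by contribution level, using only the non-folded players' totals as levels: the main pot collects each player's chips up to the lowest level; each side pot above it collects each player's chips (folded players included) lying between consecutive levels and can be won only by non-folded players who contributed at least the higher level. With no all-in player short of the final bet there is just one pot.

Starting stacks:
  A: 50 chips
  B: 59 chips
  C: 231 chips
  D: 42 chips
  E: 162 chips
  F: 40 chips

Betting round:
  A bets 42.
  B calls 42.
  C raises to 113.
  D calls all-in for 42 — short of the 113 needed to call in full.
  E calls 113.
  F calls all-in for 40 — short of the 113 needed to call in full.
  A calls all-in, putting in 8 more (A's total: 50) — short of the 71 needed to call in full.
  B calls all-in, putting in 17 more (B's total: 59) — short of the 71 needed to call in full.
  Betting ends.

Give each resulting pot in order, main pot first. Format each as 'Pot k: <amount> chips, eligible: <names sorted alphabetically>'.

Contributions: A=50, B=59, C=113, D=42, E=113, F=40
Pot levels (distinct totals of non-folded players): 40, 42, 50, 59, 113
Layer 1-40: 40 each from A, B, C, D, E, F = 40*6 = 240 chips; eligible A, B, C, D, E, F
Layer 41-42: 2 each from A, B, C, D, E = 2*5 = 10 chips; eligible A, B, C, D, E
Layer 43-50: 8 each from A, B, C, E = 8*4 = 32 chips; eligible A, B, C, E
Layer 51-59: 9 each from B, C, E = 9*3 = 27 chips; eligible B, C, E
Layer 60-113: 54 each from C, E = 54*2 = 108 chips; eligible C, E

Pot 1: 240 chips, eligible: A, B, C, D, E, F
Pot 2: 10 chips, eligible: A, B, C, D, E
Pot 3: 32 chips, eligible: A, B, C, E
Pot 4: 27 chips, eligible: B, C, E
Pot 5: 108 chips, eligible: C, E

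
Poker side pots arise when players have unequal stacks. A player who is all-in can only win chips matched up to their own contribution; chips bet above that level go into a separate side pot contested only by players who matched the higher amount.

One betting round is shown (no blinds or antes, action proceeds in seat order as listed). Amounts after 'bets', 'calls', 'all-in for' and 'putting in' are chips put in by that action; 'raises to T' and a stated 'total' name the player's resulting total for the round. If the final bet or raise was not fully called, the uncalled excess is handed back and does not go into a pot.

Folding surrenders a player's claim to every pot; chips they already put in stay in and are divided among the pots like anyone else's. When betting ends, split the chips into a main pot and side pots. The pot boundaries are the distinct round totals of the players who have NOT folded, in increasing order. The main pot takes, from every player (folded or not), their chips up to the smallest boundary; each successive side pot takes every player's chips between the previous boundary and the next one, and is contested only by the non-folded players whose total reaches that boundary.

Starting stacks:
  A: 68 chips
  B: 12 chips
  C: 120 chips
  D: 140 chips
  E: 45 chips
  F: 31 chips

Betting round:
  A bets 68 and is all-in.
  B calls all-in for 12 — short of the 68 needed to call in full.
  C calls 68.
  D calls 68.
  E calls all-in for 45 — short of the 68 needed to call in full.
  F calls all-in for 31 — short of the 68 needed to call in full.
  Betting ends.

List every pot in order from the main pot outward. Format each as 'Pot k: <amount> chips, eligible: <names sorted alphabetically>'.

Pot 1: 72 chips, eligible: A, B, C, D, E, F
Pot 2: 95 chips, eligible: A, C, D, E, F
Pot 3: 56 chips, eligible: A, C, D, E
Pot 4: 69 chips, eligible: A, C, D

Derivation:
Contributions: A=68, B=12, C=68, D=68, E=45, F=31
Pot levels (distinct totals of non-folded players): 12, 31, 45, 68
Layer 1-12: 12 each from A, B, C, D, E, F = 12*6 = 72 chips; eligible A, B, C, D, E, F
Layer 13-31: 19 each from A, C, D, E, F = 19*5 = 95 chips; eligible A, C, D, E, F
Layer 32-45: 14 each from A, C, D, E = 14*4 = 56 chips; eligible A, C, D, E
Layer 46-68: 23 each from A, C, D = 23*3 = 69 chips; eligible A, C, D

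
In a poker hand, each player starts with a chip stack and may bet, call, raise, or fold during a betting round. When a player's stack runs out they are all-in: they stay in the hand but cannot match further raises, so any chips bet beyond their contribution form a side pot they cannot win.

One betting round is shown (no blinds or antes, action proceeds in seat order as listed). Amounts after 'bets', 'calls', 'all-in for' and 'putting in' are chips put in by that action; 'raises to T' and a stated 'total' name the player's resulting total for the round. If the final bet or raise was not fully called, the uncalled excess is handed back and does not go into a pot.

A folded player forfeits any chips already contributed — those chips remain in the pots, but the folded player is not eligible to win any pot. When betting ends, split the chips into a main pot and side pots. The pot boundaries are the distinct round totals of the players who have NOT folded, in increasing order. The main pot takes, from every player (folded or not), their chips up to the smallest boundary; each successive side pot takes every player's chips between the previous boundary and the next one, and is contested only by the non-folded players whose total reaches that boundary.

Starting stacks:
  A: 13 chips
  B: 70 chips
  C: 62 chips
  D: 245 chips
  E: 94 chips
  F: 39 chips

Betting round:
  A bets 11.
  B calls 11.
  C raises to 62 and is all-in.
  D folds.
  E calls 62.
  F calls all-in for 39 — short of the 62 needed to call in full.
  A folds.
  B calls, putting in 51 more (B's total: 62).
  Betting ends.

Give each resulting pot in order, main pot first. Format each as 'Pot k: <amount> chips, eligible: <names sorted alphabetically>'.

Pot 1: 167 chips, eligible: B, C, E, F
Pot 2: 69 chips, eligible: B, C, E

Derivation:
Contributions: A=11, B=62, C=62, E=62, F=39
Folded: A, D
Pot levels (distinct totals of non-folded players): 39, 62
Layer 1-39: A 11 + B 39 + C 39 + E 39 + F 39 = 167 chips; eligible B, C, E, F
Layer 40-62: 23 each from B, C, E = 23*3 = 69 chips; eligible B, C, E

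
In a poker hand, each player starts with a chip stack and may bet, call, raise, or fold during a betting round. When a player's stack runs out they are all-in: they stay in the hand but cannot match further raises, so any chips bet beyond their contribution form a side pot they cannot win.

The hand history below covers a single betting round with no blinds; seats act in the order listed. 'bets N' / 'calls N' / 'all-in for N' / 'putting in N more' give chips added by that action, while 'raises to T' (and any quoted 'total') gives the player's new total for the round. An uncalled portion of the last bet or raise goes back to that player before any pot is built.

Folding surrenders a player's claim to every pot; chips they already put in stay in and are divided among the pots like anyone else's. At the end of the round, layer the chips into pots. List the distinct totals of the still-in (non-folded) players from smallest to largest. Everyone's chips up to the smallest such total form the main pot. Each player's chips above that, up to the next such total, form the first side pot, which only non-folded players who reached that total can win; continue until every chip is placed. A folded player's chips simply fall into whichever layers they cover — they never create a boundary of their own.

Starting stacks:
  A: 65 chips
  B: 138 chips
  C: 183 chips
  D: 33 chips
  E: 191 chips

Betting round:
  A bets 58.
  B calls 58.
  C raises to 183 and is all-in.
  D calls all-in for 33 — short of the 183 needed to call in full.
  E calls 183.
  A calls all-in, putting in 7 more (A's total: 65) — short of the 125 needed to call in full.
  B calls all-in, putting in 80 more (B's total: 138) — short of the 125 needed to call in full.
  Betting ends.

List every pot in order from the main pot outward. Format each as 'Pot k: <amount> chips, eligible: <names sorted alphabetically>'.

Pot 1: 165 chips, eligible: A, B, C, D, E
Pot 2: 128 chips, eligible: A, B, C, E
Pot 3: 219 chips, eligible: B, C, E
Pot 4: 90 chips, eligible: C, E

Derivation:
Contributions: A=65, B=138, C=183, D=33, E=183
Pot levels (distinct totals of non-folded players): 33, 65, 138, 183
Layer 1-33: 33 each from A, B, C, D, E = 33*5 = 165 chips; eligible A, B, C, D, E
Layer 34-65: 32 each from A, B, C, E = 32*4 = 128 chips; eligible A, B, C, E
Layer 66-138: 73 each from B, C, E = 73*3 = 219 chips; eligible B, C, E
Layer 139-183: 45 each from C, E = 45*2 = 90 chips; eligible C, E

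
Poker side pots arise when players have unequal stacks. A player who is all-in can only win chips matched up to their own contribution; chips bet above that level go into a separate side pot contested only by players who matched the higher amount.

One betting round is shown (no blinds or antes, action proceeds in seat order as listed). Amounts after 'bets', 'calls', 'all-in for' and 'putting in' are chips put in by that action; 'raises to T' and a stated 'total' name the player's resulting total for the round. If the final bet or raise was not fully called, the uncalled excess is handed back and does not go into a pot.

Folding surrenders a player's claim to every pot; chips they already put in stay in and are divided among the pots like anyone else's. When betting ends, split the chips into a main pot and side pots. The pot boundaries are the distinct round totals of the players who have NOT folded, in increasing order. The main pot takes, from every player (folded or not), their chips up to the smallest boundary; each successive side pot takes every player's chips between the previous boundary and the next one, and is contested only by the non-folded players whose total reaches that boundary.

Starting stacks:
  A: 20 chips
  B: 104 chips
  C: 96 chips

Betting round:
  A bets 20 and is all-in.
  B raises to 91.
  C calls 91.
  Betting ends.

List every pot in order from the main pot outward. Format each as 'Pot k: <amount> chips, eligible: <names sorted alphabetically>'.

Contributions: A=20, B=91, C=91
Pot levels (distinct totals of non-folded players): 20, 91
Layer 1-20: 20 each from A, B, C = 20*3 = 60 chips; eligible A, B, C
Layer 21-91: 71 each from B, C = 71*2 = 142 chips; eligible B, C

Pot 1: 60 chips, eligible: A, B, C
Pot 2: 142 chips, eligible: B, C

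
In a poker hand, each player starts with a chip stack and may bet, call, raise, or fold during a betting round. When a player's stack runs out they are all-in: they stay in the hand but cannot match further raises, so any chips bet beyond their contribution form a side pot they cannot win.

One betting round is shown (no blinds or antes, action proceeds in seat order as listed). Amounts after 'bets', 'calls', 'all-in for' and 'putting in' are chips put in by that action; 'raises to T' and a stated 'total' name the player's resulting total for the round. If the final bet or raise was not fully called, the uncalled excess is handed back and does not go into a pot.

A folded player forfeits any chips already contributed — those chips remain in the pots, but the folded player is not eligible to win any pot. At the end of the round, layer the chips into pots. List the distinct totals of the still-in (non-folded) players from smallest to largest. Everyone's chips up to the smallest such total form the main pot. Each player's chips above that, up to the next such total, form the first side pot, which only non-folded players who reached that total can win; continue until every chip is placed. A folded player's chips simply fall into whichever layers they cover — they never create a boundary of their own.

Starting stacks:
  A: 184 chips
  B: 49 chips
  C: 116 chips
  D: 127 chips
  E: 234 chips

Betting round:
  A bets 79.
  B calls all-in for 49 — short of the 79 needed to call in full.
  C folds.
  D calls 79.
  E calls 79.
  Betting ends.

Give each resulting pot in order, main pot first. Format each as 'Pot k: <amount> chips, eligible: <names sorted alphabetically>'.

Contributions: A=79, B=49, D=79, E=79
Folded: C
Pot levels (distinct totals of non-folded players): 49, 79
Layer 1-49: 49 each from A, B, D, E = 49*4 = 196 chips; eligible A, B, D, E
Layer 50-79: 30 each from A, D, E = 30*3 = 90 chips; eligible A, D, E

Pot 1: 196 chips, eligible: A, B, D, E
Pot 2: 90 chips, eligible: A, D, E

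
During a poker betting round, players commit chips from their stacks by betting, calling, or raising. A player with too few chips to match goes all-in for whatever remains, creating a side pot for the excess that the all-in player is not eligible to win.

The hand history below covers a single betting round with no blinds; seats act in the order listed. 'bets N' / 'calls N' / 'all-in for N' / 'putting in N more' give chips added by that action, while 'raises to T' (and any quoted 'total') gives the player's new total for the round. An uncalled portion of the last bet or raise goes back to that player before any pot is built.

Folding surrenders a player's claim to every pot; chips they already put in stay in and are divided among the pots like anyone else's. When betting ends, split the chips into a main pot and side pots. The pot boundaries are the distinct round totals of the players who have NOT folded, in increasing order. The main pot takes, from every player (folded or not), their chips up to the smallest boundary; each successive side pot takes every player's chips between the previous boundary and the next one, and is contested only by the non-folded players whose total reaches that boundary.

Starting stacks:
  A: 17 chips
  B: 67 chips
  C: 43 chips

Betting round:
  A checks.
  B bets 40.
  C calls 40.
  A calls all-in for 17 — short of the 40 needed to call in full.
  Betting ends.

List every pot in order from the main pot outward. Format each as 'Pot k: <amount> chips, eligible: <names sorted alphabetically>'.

Contributions: A=17, B=40, C=40
Pot levels (distinct totals of non-folded players): 17, 40
Layer 1-17: 17 each from A, B, C = 17*3 = 51 chips; eligible A, B, C
Layer 18-40: 23 each from B, C = 23*2 = 46 chips; eligible B, C

Pot 1: 51 chips, eligible: A, B, C
Pot 2: 46 chips, eligible: B, C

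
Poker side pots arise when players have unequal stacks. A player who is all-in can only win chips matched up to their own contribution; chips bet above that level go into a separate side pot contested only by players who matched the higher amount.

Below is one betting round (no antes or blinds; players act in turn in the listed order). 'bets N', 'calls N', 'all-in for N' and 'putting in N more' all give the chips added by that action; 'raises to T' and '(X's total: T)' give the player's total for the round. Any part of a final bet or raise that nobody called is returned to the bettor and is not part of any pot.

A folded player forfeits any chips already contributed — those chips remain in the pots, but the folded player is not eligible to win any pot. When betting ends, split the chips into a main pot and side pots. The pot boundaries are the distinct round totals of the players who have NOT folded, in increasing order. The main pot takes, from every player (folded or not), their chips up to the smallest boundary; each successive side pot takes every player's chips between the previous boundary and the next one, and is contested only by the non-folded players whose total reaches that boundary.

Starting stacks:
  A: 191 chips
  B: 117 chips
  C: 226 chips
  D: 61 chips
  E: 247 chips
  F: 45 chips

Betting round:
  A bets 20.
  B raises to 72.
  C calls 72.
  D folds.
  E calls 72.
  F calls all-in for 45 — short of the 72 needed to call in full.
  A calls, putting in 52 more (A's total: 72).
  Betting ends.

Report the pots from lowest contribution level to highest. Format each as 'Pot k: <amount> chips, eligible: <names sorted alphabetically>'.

Pot 1: 225 chips, eligible: A, B, C, E, F
Pot 2: 108 chips, eligible: A, B, C, E

Derivation:
Contributions: A=72, B=72, C=72, E=72, F=45
Folded: D
Pot levels (distinct totals of non-folded players): 45, 72
Layer 1-45: 45 each from A, B, C, E, F = 45*5 = 225 chips; eligible A, B, C, E, F
Layer 46-72: 27 each from A, B, C, E = 27*4 = 108 chips; eligible A, B, C, E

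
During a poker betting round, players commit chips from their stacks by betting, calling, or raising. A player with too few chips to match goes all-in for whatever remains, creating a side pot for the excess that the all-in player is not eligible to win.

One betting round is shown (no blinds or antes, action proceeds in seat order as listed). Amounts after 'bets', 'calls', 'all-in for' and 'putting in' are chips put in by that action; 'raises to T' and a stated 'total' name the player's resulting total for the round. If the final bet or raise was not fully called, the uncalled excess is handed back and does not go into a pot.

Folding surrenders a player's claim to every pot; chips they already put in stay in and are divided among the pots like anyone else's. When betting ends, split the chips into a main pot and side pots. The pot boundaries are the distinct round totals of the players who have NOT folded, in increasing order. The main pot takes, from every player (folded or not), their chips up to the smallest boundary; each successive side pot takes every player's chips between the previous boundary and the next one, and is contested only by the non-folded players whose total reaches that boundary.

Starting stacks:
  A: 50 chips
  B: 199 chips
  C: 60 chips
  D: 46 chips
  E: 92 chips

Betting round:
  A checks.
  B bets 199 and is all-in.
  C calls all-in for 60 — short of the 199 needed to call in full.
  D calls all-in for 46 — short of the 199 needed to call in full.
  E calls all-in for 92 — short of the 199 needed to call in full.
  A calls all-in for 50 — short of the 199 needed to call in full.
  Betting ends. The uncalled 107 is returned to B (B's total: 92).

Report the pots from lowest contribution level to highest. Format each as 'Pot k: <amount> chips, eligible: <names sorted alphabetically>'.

Pot 1: 230 chips, eligible: A, B, C, D, E
Pot 2: 16 chips, eligible: A, B, C, E
Pot 3: 30 chips, eligible: B, C, E
Pot 4: 64 chips, eligible: B, E

Derivation:
Contributions (after 107 returned to B): A=50, B=92, C=60, D=46, E=92
Pot levels (distinct totals of non-folded players): 46, 50, 60, 92
Layer 1-46: 46 each from A, B, C, D, E = 46*5 = 230 chips; eligible A, B, C, D, E
Layer 47-50: 4 each from A, B, C, E = 4*4 = 16 chips; eligible A, B, C, E
Layer 51-60: 10 each from B, C, E = 10*3 = 30 chips; eligible B, C, E
Layer 61-92: 32 each from B, E = 32*2 = 64 chips; eligible B, E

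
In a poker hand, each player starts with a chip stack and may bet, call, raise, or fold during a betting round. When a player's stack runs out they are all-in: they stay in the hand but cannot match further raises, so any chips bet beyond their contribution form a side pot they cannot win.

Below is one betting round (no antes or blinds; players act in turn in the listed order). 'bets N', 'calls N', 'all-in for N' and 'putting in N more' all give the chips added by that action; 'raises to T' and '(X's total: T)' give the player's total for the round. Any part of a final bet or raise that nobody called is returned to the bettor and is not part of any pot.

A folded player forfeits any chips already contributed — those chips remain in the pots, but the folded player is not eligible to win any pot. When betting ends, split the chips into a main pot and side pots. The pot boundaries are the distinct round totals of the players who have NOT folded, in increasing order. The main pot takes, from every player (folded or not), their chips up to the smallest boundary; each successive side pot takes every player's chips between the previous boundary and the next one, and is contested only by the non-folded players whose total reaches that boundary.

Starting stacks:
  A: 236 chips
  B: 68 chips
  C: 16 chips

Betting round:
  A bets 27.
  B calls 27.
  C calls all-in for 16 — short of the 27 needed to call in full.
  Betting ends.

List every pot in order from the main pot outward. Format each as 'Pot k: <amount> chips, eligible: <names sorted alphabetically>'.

Contributions: A=27, B=27, C=16
Pot levels (distinct totals of non-folded players): 16, 27
Layer 1-16: 16 each from A, B, C = 16*3 = 48 chips; eligible A, B, C
Layer 17-27: 11 each from A, B = 11*2 = 22 chips; eligible A, B

Pot 1: 48 chips, eligible: A, B, C
Pot 2: 22 chips, eligible: A, B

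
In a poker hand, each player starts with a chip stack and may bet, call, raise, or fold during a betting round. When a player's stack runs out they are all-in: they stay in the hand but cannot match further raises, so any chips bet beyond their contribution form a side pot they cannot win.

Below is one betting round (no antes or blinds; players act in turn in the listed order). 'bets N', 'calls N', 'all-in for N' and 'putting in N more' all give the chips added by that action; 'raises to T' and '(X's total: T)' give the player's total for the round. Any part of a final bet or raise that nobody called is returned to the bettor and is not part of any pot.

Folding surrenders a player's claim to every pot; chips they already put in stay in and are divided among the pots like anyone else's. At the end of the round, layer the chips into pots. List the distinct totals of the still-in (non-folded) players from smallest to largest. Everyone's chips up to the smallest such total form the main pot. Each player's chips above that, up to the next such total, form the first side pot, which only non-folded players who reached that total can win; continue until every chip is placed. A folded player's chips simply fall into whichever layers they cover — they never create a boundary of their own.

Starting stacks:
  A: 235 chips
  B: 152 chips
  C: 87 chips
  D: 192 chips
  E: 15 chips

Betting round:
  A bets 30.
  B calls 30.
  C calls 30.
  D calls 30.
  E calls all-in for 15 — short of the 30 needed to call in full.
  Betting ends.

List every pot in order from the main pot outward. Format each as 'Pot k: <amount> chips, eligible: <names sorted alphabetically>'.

Contributions: A=30, B=30, C=30, D=30, E=15
Pot levels (distinct totals of non-folded players): 15, 30
Layer 1-15: 15 each from A, B, C, D, E = 15*5 = 75 chips; eligible A, B, C, D, E
Layer 16-30: 15 each from A, B, C, D = 15*4 = 60 chips; eligible A, B, C, D

Pot 1: 75 chips, eligible: A, B, C, D, E
Pot 2: 60 chips, eligible: A, B, C, D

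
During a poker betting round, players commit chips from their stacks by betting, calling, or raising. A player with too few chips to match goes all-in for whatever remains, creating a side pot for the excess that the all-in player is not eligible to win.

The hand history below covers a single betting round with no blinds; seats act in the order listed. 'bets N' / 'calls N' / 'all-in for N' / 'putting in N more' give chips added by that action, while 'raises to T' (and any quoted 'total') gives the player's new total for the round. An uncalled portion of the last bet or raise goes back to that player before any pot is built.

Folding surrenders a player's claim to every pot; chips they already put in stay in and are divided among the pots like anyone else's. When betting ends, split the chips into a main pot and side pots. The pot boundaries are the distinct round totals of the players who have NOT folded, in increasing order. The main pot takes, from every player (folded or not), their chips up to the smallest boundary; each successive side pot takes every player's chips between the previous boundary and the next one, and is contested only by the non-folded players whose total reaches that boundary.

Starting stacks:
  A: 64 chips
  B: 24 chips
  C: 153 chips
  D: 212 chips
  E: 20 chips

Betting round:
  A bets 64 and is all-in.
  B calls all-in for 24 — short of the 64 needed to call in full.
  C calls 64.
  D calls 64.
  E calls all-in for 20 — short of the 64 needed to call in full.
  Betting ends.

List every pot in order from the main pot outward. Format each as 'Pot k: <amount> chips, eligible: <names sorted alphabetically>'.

Contributions: A=64, B=24, C=64, D=64, E=20
Pot levels (distinct totals of non-folded players): 20, 24, 64
Layer 1-20: 20 each from A, B, C, D, E = 20*5 = 100 chips; eligible A, B, C, D, E
Layer 21-24: 4 each from A, B, C, D = 4*4 = 16 chips; eligible A, B, C, D
Layer 25-64: 40 each from A, C, D = 40*3 = 120 chips; eligible A, C, D

Pot 1: 100 chips, eligible: A, B, C, D, E
Pot 2: 16 chips, eligible: A, B, C, D
Pot 3: 120 chips, eligible: A, C, D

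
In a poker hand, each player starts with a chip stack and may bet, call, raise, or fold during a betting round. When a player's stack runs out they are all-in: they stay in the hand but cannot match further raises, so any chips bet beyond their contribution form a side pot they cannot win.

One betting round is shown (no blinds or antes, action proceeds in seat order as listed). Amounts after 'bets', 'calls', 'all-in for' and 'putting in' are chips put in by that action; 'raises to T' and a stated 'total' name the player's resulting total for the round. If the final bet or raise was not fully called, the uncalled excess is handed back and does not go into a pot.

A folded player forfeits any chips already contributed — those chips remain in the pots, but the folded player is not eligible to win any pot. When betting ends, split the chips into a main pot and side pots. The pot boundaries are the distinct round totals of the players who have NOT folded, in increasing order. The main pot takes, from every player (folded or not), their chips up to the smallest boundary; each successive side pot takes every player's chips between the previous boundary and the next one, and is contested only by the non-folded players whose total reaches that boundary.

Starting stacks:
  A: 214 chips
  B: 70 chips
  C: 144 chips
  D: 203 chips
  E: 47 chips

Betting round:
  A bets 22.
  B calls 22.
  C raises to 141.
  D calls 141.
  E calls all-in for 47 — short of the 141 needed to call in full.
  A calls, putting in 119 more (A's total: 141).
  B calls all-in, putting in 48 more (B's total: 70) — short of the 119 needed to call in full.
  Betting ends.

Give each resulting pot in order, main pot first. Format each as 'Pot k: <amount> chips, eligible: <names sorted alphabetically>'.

Pot 1: 235 chips, eligible: A, B, C, D, E
Pot 2: 92 chips, eligible: A, B, C, D
Pot 3: 213 chips, eligible: A, C, D

Derivation:
Contributions: A=141, B=70, C=141, D=141, E=47
Pot levels (distinct totals of non-folded players): 47, 70, 141
Layer 1-47: 47 each from A, B, C, D, E = 47*5 = 235 chips; eligible A, B, C, D, E
Layer 48-70: 23 each from A, B, C, D = 23*4 = 92 chips; eligible A, B, C, D
Layer 71-141: 71 each from A, C, D = 71*3 = 213 chips; eligible A, C, D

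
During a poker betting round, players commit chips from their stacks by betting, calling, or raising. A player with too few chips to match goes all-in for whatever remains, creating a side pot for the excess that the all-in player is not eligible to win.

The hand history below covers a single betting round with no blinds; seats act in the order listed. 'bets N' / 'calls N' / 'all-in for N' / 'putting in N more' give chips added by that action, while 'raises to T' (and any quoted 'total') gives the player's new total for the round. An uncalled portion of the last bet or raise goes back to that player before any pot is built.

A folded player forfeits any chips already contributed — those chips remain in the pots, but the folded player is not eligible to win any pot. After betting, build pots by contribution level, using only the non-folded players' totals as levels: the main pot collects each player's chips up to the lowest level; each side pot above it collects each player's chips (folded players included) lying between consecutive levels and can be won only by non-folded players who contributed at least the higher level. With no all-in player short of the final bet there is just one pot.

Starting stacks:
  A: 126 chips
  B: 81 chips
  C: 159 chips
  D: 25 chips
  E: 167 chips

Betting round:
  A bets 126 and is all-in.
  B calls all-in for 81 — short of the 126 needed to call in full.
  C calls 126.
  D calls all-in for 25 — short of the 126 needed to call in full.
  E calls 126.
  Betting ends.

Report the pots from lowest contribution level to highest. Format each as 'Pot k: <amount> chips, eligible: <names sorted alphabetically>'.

Contributions: A=126, B=81, C=126, D=25, E=126
Pot levels (distinct totals of non-folded players): 25, 81, 126
Layer 1-25: 25 each from A, B, C, D, E = 25*5 = 125 chips; eligible A, B, C, D, E
Layer 26-81: 56 each from A, B, C, E = 56*4 = 224 chips; eligible A, B, C, E
Layer 82-126: 45 each from A, C, E = 45*3 = 135 chips; eligible A, C, E

Pot 1: 125 chips, eligible: A, B, C, D, E
Pot 2: 224 chips, eligible: A, B, C, E
Pot 3: 135 chips, eligible: A, C, E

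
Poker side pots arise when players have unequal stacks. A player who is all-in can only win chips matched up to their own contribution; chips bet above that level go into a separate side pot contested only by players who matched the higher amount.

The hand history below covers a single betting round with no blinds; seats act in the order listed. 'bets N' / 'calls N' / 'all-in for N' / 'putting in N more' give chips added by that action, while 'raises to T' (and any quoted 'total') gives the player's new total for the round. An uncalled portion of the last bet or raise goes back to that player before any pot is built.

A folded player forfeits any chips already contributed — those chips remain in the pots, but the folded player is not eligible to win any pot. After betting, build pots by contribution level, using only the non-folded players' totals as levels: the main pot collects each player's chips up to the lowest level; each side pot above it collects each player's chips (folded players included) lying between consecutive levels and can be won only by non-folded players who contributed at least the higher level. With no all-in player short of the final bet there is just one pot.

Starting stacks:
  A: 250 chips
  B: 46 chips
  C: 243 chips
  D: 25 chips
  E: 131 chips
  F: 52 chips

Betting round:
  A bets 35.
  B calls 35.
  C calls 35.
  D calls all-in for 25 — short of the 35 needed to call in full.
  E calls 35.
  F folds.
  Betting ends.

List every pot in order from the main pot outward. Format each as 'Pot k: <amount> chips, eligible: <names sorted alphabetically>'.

Contributions: A=35, B=35, C=35, D=25, E=35
Folded: F
Pot levels (distinct totals of non-folded players): 25, 35
Layer 1-25: 25 each from A, B, C, D, E = 25*5 = 125 chips; eligible A, B, C, D, E
Layer 26-35: 10 each from A, B, C, E = 10*4 = 40 chips; eligible A, B, C, E

Pot 1: 125 chips, eligible: A, B, C, D, E
Pot 2: 40 chips, eligible: A, B, C, E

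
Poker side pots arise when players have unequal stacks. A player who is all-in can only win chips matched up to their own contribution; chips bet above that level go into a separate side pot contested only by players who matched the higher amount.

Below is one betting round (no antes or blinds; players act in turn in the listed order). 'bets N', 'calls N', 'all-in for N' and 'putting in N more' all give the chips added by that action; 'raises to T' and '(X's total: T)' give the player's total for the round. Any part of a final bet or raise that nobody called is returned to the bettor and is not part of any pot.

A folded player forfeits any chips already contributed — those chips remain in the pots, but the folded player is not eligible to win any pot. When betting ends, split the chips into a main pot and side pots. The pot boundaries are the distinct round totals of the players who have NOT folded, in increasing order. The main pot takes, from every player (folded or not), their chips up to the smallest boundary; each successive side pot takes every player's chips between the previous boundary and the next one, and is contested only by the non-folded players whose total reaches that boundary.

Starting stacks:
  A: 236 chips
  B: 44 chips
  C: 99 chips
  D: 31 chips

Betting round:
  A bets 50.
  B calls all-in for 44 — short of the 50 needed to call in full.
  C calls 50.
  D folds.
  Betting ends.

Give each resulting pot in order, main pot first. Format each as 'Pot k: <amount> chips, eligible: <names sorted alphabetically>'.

Pot 1: 132 chips, eligible: A, B, C
Pot 2: 12 chips, eligible: A, C

Derivation:
Contributions: A=50, B=44, C=50
Folded: D
Pot levels (distinct totals of non-folded players): 44, 50
Layer 1-44: 44 each from A, B, C = 44*3 = 132 chips; eligible A, B, C
Layer 45-50: 6 each from A, C = 6*2 = 12 chips; eligible A, C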